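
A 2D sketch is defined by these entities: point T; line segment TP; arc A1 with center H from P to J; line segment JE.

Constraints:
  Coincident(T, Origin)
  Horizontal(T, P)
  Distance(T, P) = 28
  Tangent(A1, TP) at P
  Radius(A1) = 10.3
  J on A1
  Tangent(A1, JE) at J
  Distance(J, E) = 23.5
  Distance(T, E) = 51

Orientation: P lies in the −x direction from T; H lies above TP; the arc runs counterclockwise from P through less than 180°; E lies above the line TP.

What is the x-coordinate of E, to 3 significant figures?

-38.1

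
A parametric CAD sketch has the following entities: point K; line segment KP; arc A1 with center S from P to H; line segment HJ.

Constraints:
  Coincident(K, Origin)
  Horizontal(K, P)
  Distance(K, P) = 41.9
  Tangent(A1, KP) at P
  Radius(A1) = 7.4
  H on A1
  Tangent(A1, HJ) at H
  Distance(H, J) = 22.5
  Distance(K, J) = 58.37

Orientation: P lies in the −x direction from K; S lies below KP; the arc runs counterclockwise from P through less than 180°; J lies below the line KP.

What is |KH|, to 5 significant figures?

49.794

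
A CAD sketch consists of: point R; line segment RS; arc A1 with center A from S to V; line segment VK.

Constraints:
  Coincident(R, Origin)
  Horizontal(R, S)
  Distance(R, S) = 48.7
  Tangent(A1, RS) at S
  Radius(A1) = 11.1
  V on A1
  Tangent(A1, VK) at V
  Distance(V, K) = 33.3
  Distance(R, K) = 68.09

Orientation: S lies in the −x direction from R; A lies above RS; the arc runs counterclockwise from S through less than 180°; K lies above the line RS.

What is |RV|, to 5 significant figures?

41.147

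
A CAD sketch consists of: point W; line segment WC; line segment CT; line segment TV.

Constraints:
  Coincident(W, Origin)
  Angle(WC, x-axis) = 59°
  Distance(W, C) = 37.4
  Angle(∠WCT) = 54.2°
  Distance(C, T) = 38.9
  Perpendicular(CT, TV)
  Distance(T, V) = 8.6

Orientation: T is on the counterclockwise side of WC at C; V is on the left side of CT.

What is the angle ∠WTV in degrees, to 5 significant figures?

29.300°

W is at the origin; WC runs at 59.0° with length 37.4, so C = 37.4·(cos 59.0°, sin 59.0°) = (19.262, 32.058). ∠WCT = 54.2°, so CT runs at 59.0° + (180° − 54.2°) = 184.80° from the x-axis; with |CT| = 38.9, T = C + 38.9·(cos 184.80°, sin 184.80°) = (-19.501, 28.803). CT is perpendicular to TV; with |TV| = 8.6 on the left of CT, V = T + 8.6·(0.083678, -0.99649) = (-18.782, 20.233). Then cos ∠WTV = TW·TV / (|TW||TV|), giving 29.300°.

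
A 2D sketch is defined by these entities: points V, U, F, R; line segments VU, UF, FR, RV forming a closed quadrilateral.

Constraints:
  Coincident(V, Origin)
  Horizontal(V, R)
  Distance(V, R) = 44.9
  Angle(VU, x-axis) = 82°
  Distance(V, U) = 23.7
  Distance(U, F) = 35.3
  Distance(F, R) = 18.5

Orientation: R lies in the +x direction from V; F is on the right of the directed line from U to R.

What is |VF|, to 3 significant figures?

26.8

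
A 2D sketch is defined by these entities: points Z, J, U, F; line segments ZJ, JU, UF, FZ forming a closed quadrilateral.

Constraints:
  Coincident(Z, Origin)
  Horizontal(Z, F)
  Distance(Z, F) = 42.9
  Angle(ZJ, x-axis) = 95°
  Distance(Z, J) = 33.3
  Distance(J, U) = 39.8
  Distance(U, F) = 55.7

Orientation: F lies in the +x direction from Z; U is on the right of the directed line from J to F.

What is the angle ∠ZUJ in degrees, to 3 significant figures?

52.5°

Checks: |JU| = 39.80 ✓; |UF| = 55.70 ✓.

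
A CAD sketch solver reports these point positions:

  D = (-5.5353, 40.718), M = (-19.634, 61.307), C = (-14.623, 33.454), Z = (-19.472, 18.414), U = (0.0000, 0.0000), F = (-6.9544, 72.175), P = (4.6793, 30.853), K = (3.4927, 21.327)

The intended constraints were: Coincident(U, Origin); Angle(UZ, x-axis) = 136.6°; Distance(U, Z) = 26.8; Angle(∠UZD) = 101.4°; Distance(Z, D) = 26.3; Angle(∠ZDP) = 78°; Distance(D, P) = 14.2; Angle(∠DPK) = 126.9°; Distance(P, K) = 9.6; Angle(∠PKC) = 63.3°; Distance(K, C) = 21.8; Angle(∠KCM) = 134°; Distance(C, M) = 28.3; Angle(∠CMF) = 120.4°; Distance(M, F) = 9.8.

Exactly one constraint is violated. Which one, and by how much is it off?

Distance(M, F) = 9.8 — off by 6.90.

U = (0.00, 0.00) ✓; UZ at 136.6° ✓; |UZ| = 26.80 ✓; ∠UZD = 101.4° ✓; |ZD| = 26.30 ✓; ∠ZDP = 78.00° ✓; |DP| = 14.20 ✓; ∠DPK = 126.9° ✓; |PK| = 9.600 ✓; ∠PKC = 63.30° ✓; |KC| = 21.80 ✓; ∠KCM = 134.0° ✓; |CM| = 28.30 ✓; ∠CMF = 120.4° ✓; |MF| = 16.70 ✗.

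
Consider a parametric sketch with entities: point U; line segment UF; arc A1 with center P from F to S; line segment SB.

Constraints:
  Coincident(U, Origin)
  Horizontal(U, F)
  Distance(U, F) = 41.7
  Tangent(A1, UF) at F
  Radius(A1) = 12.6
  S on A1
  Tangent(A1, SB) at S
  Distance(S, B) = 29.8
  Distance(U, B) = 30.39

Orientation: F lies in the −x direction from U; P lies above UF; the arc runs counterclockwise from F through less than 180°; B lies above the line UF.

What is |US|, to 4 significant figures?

32.33

Checks: |PS| = 12.60 ✓; ∠(PS, SB) = 90.00° ✓; |SB| = 29.80 ✓; |UB| = 30.39 ✓.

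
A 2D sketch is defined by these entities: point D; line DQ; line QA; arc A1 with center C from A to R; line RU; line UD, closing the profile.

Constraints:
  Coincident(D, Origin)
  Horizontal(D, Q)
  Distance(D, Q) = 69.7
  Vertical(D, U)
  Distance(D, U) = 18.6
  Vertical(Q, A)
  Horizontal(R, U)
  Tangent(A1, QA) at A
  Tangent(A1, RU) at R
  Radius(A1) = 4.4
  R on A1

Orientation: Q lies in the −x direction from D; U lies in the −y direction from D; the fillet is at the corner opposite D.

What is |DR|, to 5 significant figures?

67.897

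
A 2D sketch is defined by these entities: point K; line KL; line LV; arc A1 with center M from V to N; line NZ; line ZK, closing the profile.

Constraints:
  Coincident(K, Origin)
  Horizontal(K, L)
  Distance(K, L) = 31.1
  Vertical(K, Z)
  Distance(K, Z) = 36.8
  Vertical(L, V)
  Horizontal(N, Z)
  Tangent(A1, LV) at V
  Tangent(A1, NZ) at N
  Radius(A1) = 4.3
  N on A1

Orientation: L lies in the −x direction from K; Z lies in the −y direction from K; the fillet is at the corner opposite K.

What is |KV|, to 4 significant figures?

44.98

The virtual corner opposite K is at (-31.10, -36.80). Tangency of A1 to LV means the radius MV is perpendicular to LV and A1 meets NZ tangentially, so MN is at right angles to NZ, with radius 4.3, so the center M sits 4.3 in from both sides at M = (-26.80, -32.50). That places the tangent points at V = (-31.10, -32.50) on LV and N = (-26.80, -36.80) on NZ. Then |KV| = |V − K| = 44.98.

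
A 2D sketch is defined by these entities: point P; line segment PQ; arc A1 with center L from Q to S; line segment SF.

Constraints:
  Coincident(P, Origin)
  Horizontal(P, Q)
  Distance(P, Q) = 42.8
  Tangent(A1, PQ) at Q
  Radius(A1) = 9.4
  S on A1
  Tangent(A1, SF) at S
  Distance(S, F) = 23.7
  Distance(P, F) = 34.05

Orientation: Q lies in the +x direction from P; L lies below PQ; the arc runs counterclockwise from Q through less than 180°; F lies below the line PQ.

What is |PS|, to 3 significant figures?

35.0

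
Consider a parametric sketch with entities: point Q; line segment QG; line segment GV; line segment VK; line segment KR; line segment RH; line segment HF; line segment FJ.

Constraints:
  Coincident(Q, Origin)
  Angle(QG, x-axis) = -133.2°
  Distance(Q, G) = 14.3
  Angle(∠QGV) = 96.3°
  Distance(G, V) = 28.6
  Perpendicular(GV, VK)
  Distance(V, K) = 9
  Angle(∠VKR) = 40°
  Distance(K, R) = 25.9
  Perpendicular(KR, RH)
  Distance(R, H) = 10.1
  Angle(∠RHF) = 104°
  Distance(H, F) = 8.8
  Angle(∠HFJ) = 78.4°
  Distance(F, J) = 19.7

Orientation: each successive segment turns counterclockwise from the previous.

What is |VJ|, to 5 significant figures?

16.378

Q is at the origin; QG runs at -133.2° with length 14.3, so G = (-9.7890, -10.424). ∠QGV = 96.3° gives GV at -49.500° from the x-axis; with |GV| = 28.6, V = (8.7852, -32.172). The perpendicularity gives VK at right angles to GV, so VK runs at 40.500°; with |VK| = 9.0, K = (15.629, -26.327). ∠VKR = 40.0° gives KR at -179.50° from the x-axis; with |KR| = 25.9, R = (-10.270, -26.553). KR is perpendicular to RH, so RH runs at -89.500°; with |RH| = 10.1, H = (-10.182, -36.652). ∠RHF = 104.0° gives HF at -13.500° from the x-axis; with |HF| = 8.8, F = (-1.6252, -38.707). ∠HFJ = 78.4° gives FJ at 88.100° from the x-axis; with |FJ| = 19.7, J = (-0.97202, -19.018). Then |VJ| = |J − V| = 16.378.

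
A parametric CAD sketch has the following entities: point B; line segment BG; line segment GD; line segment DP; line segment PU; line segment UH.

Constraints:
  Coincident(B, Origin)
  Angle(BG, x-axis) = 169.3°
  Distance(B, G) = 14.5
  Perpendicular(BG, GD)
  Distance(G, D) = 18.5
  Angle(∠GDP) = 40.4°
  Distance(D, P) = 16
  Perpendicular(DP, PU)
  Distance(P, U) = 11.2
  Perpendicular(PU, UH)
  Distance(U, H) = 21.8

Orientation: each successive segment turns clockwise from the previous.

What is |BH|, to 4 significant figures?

31.03

DP ⟂ PU, so PU runs at -150.3°; with |PU| = 11.2, U = (-12.61, 1.423). The perpendicularity gives UH at right angles to PU, so UH runs at 119.7°; with |UH| = 21.8, H = (-23.42, 20.36). Then |BH| = |H − B| = 31.03.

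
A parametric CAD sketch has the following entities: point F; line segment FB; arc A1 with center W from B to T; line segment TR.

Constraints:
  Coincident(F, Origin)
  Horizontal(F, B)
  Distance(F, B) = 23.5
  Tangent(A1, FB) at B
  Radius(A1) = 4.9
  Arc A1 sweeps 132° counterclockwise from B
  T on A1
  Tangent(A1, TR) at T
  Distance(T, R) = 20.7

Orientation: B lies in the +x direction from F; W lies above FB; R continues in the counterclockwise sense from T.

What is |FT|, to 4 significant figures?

28.35

F is at the origin; FB is horizontal with |FB| = 23.5 and B on the +x side, so B = (23.50, 0.000). The tangent condition forces WB to be normal to FB, so W = B + (0, 4.9) = (23.50, 4.900). On A1, B sits at bearing -90° from W; a 132° counterclockwise sweep puts T at bearing 42°, so T = W + 4.9·(cos 42°, sin 42°) = (27.14, 8.179). Then |FT| = |T − F| = 28.35.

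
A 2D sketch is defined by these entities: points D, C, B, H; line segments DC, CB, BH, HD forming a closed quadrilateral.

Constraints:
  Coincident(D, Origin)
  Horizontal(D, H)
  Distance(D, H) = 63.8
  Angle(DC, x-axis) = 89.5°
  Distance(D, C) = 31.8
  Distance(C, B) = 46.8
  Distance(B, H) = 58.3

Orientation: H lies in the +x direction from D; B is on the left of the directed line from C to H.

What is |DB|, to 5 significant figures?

68.036

D is at the origin; DH is horizontal with |DH| = 63.8 and H in +x, so H = (63.8, 0). DC runs at 89.5° with |DC| = 31.8, so C = (0.27750, 31.799). B is determined by |CB| = 46.8 and |BH| = 58.3 together: it lies at the intersection of circle(C, 46.8) and circle(H, 58.3). With |CH| = 71.037, the foot of the radical line on CH is 27.011 from C and the perpendicular offset is √(46.8² − 27.011²) = 38.218. Taking the left-of-CH solution: B = (41.539, 53.883).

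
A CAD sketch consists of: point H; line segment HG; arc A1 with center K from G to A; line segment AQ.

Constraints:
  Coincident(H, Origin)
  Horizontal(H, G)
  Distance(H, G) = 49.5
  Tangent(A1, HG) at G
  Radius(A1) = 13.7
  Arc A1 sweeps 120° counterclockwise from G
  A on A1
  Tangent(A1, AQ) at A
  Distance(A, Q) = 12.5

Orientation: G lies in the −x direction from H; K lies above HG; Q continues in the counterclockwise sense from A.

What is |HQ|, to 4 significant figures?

53.95

H is at the origin; HG is horizontal with |HG| = 49.5 and G on the −x side, so G = (-49.50, 0.000). Since A1 is tangent to HG there, KG ⟂ HG, so K = G + (0, 13.7) = (-49.50, 13.70). On A1, G sits at bearing -90° from K; a 120° counterclockwise sweep puts A at bearing 30°, so A = K + 13.7·(cos 30°, sin 30°) = (-37.64, 20.55). Since A1 is tangent to AQ there, KA ⟂ AQ, so AQ runs along (−sin 30°, cos 30°); with |AQ| = 12.5, Q = (-43.89, 31.38). Then |HQ| = |Q − H| = 53.95.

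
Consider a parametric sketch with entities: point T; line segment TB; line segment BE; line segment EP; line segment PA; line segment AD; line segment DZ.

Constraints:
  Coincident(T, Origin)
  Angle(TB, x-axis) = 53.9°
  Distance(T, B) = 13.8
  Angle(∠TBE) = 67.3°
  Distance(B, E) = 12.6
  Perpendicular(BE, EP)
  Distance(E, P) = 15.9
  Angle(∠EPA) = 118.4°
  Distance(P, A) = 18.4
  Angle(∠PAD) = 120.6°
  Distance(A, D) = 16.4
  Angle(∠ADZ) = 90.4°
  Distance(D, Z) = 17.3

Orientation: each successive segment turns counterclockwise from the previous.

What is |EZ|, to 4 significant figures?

21.48

T is at the origin; TB runs at 53.9° with length 13.8, so B = (8.131, 11.15). ∠TBE = 67.3° gives BE at 166.6° from the x-axis; with |BE| = 12.6, E = (-4.126, 14.07). BE is perpendicular to EP, so EP runs at -103.4°; with |EP| = 15.9, P = (-7.811, -1.397). ∠EPA = 118.4° gives PA at -41.80° from the x-axis; with |PA| = 18.4, A = (5.906, -13.66). ∠PAD = 120.6° gives AD at 17.60° from the x-axis; with |AD| = 16.4, D = (21.54, -8.702). ∠ADZ = 90.4° gives DZ at 107.2° from the x-axis; with |DZ| = 17.3, Z = (16.42, 7.824). Then |EZ| = |Z − E| = 21.48.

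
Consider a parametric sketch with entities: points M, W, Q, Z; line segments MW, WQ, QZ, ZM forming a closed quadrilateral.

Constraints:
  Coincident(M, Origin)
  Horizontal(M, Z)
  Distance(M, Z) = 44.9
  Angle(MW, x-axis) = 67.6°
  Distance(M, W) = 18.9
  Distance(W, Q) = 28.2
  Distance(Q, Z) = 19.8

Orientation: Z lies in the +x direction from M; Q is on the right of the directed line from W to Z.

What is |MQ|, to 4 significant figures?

25.81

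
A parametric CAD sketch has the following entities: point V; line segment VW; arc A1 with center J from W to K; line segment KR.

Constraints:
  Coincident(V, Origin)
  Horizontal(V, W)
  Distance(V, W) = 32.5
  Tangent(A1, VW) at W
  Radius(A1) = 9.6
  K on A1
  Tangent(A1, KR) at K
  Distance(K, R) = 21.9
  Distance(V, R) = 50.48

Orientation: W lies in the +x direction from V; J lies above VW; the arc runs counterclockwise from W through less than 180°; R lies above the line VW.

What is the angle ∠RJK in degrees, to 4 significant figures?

66.33°

Checks: |JW| = 9.600 ✓; |JK| = 9.600 ✓; ∠(JK, KR) = 90.00° ✓; |KR| = 21.90 ✓; |VR| = 50.48 ✓.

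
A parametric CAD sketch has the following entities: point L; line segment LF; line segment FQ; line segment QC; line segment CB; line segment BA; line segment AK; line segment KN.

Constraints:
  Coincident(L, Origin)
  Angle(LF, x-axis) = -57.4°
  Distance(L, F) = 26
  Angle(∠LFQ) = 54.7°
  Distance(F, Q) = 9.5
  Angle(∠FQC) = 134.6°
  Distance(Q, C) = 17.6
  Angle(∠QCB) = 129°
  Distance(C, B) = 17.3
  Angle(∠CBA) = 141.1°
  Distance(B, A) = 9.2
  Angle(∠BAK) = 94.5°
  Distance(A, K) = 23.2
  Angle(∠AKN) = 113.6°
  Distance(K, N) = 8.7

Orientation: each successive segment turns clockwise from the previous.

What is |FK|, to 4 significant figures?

21.45

L is at the origin; LF runs at -57.4° with length 26.0, so F = (14.01, -21.90). ∠LFQ = 54.7° gives FQ at 177.3° from the x-axis; with |FQ| = 9.5, Q = (4.519, -21.46). ∠FQC = 134.6° gives QC at 131.9° from the x-axis; with |QC| = 17.6, C = (-7.235, -8.356). ∠QCB = 129.0° gives CB at 80.90° from the x-axis; with |CB| = 17.3, B = (-4.499, 8.726). ∠CBA = 141.1° gives BA at 42.00° from the x-axis; with |BA| = 9.2, A = (2.338, 14.88). ∠BAK = 94.5° gives AK at -43.50° from the x-axis; with |AK| = 23.2, K = (19.17, -1.088). Then |FK| = |K − F| = 21.45.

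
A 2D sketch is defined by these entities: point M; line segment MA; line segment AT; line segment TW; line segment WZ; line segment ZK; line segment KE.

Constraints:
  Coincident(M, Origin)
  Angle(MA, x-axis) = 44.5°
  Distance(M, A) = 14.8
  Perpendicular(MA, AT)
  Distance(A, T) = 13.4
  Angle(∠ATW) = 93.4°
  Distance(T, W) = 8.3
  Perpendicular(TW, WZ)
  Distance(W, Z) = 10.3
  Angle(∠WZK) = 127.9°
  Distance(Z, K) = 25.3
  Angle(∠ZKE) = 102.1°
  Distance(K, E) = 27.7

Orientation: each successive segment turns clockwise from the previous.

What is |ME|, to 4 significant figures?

47.27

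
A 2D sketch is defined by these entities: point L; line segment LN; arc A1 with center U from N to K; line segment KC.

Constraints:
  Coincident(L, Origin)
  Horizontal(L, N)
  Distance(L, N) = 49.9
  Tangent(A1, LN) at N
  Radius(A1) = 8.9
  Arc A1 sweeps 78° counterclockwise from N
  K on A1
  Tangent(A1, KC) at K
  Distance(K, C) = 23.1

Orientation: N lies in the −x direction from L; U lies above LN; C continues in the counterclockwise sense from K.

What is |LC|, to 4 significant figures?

46.94

On A1, N sits at bearing -90° from U; a 78° counterclockwise sweep puts K at bearing -12°, so K = U + 8.9·(cos -12°, sin -12°) = (-41.19, 7.050). Tangency of A1 to KC means the radius UK is perpendicular to KC, so KC runs along (−sin -12°, cos -12°); with |KC| = 23.1, C = (-36.39, 29.64). Then |LC| = |C − L| = 46.94.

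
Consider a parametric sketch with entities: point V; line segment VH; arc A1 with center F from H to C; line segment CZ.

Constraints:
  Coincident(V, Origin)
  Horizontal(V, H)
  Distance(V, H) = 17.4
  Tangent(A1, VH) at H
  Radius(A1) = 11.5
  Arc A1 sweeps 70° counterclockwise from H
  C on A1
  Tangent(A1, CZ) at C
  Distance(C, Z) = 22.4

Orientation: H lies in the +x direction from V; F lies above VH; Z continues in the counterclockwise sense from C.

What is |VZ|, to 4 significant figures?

45.88

V is at the origin; VH is horizontal with |VH| = 17.4 and H on the +x side, so H = (17.40, 0.000). Since A1 is tangent to VH there, FH ⟂ VH, so F = H + (0, 11.5) = (17.40, 11.50). On A1, H sits at bearing -90° from F; a 70° counterclockwise sweep puts C at bearing -20°, so C = F + 11.5·(cos -20°, sin -20°) = (28.21, 7.567). Tangency of A1 to CZ means the radius FC is perpendicular to CZ, so CZ runs along (−sin -20°, cos -20°); with |CZ| = 22.4, Z = (35.87, 28.62). Then |VZ| = |Z − V| = 45.88.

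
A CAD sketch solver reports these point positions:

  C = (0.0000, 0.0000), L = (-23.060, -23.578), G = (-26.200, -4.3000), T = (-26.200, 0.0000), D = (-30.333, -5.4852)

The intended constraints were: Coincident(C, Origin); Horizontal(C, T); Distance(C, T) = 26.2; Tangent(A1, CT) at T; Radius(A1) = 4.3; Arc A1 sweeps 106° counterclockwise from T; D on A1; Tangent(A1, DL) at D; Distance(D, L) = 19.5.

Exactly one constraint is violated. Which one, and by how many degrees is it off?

Tangent(A1, DL) at D — off by 5.90°.

C = (0.00, 0.00) ✓; C.y = 0.00, T.y = 0.00 ✓; |CT| = 26.20 ✓; ∠(GT, TC) = 90.00° ✓; |GT| = 4.300 ✓; bearing(G→D) − bearing(G→T) = 106.0° ✓; |GD| = 4.300 ✓; ∠(GD, DL) = 84.10° ✗; |DL| = 19.50 ✓.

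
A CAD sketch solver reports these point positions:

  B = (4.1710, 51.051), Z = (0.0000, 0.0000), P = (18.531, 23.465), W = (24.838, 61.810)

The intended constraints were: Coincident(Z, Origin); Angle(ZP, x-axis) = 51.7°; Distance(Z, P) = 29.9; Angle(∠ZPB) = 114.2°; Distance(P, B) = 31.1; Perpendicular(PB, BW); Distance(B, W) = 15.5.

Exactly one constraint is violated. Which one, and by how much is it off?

Distance(B, W) = 15.5 — off by 7.80.

Z = (0.00, 0.00) ✓; ZP at 51.70° ✓; |ZP| = 29.90 ✓; ∠ZPB = 114.2° ✓; |PB| = 31.10 ✓; ∠(PB, BW) = 90.00° ✓; |BW| = 23.30 ✗.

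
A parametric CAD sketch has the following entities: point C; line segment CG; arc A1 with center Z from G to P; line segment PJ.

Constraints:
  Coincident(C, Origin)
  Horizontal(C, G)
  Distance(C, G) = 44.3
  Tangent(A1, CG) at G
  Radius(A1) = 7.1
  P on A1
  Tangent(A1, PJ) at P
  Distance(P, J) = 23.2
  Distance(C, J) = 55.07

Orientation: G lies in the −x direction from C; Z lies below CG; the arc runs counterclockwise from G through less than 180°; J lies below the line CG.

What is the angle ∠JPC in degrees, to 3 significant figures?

85.2°

C is at the origin; CG is horizontal with |CG| = 44.3 and G on the −x side, so G = (-44.3, 0.00). Since A1 is tangent to CG there, ZG ⟂ CG, so Z = G + (0, -7.1) = (-44.3, -7.10). Since ZP ⟂ PJ (tangency), |ZJ| = √(7.1² + 23.2²) = 24.3 regardless of where P sits on A1. So J lies on both circle(C, 55.07) and circle(Z, 24.3); the below-CG intersection is J = (-45.3, -31.3). P is the foot of the tangent from J: P = (-51.2, -8.90).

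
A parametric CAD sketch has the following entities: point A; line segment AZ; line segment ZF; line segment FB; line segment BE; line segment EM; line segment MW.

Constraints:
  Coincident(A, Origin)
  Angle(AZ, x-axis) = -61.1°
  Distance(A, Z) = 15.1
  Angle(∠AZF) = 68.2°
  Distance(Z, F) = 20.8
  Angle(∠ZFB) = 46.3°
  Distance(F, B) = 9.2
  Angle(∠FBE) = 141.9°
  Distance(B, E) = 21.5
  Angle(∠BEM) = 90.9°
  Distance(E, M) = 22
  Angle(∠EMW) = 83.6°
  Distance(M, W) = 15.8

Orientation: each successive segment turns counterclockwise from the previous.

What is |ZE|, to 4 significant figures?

11.88

∠ZFB = 46.3° gives FB at -175.6° from the x-axis; with |FB| = 9.2, B = (11.30, 2.171). ∠FBE = 141.9° gives BE at -137.5° from the x-axis; with |BE| = 21.5, E = (-4.552, -12.35). Then |ZE| = |E − Z| = 11.88.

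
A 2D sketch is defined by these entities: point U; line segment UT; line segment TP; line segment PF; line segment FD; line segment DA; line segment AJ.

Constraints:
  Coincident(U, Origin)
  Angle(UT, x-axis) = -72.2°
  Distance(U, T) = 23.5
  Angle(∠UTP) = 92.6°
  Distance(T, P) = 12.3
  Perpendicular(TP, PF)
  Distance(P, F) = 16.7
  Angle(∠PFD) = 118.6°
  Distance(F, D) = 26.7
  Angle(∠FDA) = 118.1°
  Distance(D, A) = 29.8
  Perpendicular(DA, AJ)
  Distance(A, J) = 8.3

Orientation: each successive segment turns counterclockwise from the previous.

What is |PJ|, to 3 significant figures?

44.2

U is at the origin; UT runs at -72.2° with length 23.5, so T = (7.18, -22.4). ∠UTP = 92.6° gives TP at 15.2° from the x-axis; with |TP| = 12.3, P = (19.1, -19.2). The perpendicularity gives PF at right angles to TP, so PF runs at 105°; with |PF| = 16.7, F = (14.7, -3.03). ∠PFD = 118.6° gives FD at 167° from the x-axis; with |FD| = 26.7, D = (-11.3, 3.15). ∠FDA = 118.1° gives DA at -132° from the x-axis; with |DA| = 29.8, A = (-31.0, -19.2). The perpendicularity gives AJ at right angles to DA, so AJ runs at -41.5°; with |AJ| = 8.3, J = (-24.8, -24.7). Then |PJ| = |J − P| = 44.2.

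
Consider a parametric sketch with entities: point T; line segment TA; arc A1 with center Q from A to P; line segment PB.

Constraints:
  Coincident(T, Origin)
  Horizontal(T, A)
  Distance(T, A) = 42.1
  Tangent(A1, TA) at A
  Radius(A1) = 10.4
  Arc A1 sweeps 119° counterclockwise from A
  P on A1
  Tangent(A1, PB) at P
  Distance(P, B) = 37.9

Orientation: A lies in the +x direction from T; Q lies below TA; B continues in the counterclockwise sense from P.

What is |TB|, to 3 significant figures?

70.7

On A1, A sits at bearing 90° from Q; a 119° counterclockwise sweep puts P at bearing 209°, so P = Q + 10.4·(cos 209°, sin 209°) = (33.0, -15.4). The tangent condition forces QP to be normal to PB, so PB runs along (−sin 209°, cos 209°); with |PB| = 37.9, B = (51.4, -48.6). Then |TB| = |B − T| = 70.7.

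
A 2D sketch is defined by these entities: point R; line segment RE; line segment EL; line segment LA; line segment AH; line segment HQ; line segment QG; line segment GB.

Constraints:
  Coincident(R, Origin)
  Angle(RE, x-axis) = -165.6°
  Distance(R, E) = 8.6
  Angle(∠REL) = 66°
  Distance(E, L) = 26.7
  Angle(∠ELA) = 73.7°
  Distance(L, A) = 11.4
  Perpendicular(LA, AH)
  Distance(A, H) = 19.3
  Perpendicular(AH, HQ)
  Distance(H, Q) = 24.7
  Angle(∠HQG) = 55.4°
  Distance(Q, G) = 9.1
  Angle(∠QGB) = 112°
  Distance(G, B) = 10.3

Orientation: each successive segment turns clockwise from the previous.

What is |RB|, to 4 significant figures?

13.54

R is at the origin; RE runs at -165.6° with length 8.6, so E = (-8.330, -2.139). ∠REL = 66.0° gives EL at 80.40° from the x-axis; with |EL| = 26.7, L = (-3.877, 24.19). ∠ELA = 73.7° gives LA at -25.90° from the x-axis; with |LA| = 11.4, A = (6.378, 19.21). LA is perpendicular to AH, so AH runs at -115.9°; with |AH| = 19.3, H = (-2.052, 1.846). The perpendicularity gives HQ at right angles to AH, so HQ runs at 154.1°; with |HQ| = 24.7, Q = (-24.27, 12.64). ∠HQG = 55.4° gives QG at 29.50° from the x-axis; with |QG| = 9.1, G = (-16.35, 17.12). ∠QGB = 112.0° gives GB at -38.50° from the x-axis; with |GB| = 10.3, B = (-8.290, 10.70). Then |RB| = |B − R| = 13.54.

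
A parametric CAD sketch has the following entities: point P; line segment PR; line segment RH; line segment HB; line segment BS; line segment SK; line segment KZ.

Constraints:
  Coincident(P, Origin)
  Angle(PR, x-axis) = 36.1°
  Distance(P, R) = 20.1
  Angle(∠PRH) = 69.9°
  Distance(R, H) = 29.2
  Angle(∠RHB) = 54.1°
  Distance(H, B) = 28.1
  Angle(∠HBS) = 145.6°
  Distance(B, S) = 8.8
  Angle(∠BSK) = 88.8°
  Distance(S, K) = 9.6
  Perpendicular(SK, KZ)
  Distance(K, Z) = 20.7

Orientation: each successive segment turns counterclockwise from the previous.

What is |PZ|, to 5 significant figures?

16.643

P is at the origin; PR runs at 36.1° with length 20.1, so R = (16.241, 11.843). ∠PRH = 69.9° gives RH at 146.20° from the x-axis; with |RH| = 29.2, H = (-8.0241, 28.087). ∠RHB = 54.1° gives HB at -87.900° from the x-axis; with |HB| = 28.1, B = (-6.9945, 0.0055509). ∠HBS = 145.6° gives BS at -53.500° from the x-axis; with |BS| = 8.8, S = (-1.7600, -7.0684). ∠BSK = 88.8° gives SK at 37.700° from the x-axis; with |SK| = 9.6, K = (5.8357, -1.1977). SK ⟂ KZ, so KZ runs at 127.70°; with |KZ| = 20.7, Z = (-6.8229, 15.181). Then |PZ| = |Z − P| = 16.643.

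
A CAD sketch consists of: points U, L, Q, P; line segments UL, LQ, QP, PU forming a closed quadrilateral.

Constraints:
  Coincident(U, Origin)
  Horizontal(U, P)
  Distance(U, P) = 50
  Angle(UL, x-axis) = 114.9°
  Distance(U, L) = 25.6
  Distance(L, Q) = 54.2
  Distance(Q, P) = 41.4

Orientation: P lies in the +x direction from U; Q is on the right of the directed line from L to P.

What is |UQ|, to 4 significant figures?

28.78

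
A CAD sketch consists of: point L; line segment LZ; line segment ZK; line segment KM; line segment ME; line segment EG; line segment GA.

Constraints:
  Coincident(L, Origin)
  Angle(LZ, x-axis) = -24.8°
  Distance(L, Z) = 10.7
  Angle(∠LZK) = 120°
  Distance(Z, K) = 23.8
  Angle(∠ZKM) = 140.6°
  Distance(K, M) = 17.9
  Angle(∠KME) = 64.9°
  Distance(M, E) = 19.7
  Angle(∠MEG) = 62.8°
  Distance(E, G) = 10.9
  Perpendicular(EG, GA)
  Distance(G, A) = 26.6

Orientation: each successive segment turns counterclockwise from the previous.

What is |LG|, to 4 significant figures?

25.53

L is at the origin; LZ runs at -24.8° with length 10.7, so Z = (9.713, -4.488). ∠LZK = 120.0° gives ZK at 35.20° from the x-axis; with |ZK| = 23.8, K = (29.16, 9.231). ∠ZKM = 140.6° gives KM at 74.60° from the x-axis; with |KM| = 17.9, M = (33.91, 26.49). ∠KME = 64.9° gives ME at -170.3° from the x-axis; with |ME| = 19.7, E = (14.50, 23.17). ∠MEG = 62.8° gives EG at -53.10° from the x-axis; with |EG| = 10.9, G = (21.04, 14.45). Then |LG| = |G − L| = 25.53.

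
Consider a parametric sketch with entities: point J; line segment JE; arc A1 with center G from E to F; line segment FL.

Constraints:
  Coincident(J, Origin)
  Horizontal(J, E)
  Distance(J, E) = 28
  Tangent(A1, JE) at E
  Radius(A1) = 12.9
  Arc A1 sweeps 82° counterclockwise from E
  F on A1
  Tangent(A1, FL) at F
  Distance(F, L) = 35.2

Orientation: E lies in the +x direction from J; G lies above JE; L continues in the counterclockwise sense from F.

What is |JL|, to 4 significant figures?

64.80

J is at the origin; JE is horizontal with |JE| = 28.0 and E on the +x side, so E = (28.00, 0.000). Since A1 is tangent to JE there, GE ⟂ JE, so G = E + (0, 12.9) = (28.00, 12.90). On A1, E sits at bearing -90° from G; an 82° counterclockwise sweep puts F at bearing -8°, so F = G + 12.9·(cos -8°, sin -8°) = (40.77, 11.10). Tangency of A1 to FL means the radius GF is perpendicular to FL, so FL runs along (−sin -8°, cos -8°); with |FL| = 35.2, L = (45.67, 45.96). Then |JL| = |L − J| = 64.80.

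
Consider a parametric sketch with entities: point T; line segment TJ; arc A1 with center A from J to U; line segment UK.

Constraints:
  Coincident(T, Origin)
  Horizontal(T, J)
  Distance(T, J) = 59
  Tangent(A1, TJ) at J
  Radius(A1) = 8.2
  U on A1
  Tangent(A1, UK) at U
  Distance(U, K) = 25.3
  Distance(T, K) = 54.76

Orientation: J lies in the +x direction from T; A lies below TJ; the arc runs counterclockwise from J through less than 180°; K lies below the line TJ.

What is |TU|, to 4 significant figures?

51.41

T is at the origin; T and J share the same y with |TJ| = 59.0 and J on the +x side, so J = (59.00, 0.000). Tangency of A1 to TJ means the radius AJ is perpendicular to TJ, so A = J + (0, -8.2) = (59.00, -8.200). Since AU ⟂ UK (tangency), |AK| = √(8.2² + 25.3²) = 26.60 regardless of where U sits on A1. So K lies on both circle(T, 54.76) and circle(A, 26.60); the below-TJ intersection is K = (45.19, -30.93). U is the foot of the tangent from K: U = (51.02, -6.310).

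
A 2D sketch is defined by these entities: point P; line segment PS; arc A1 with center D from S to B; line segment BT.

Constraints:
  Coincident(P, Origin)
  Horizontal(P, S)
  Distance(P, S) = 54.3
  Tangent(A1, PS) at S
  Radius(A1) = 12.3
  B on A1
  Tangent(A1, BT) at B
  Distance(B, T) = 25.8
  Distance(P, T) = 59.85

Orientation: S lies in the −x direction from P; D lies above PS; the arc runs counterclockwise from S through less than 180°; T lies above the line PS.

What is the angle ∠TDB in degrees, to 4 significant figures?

64.51°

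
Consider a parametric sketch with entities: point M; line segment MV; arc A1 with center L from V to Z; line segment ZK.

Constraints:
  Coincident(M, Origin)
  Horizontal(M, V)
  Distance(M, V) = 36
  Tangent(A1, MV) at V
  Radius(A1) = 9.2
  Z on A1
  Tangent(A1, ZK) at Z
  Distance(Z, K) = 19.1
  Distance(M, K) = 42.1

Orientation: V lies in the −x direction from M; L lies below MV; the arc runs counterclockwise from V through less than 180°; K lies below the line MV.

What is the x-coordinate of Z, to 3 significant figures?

-42.8

M is at the origin; M and V share the same y with |MV| = 36.0 and V on the −x side, so V = (-36.0, 0.00). Tangency of A1 to MV means the radius LV is perpendicular to MV, so L = V + (0, -9.2) = (-36.0, -9.20). Since LZ ⟂ ZK (tangency), |LK| = √(9.2² + 19.1²) = 21.2 regardless of where Z sits on A1. So K lies on both circle(M, 42.1) and circle(L, 21.2); the below-MV intersection is K = (-30.0, -29.5). Z is the foot of the tangent from K: Z = (-42.8, -15.4).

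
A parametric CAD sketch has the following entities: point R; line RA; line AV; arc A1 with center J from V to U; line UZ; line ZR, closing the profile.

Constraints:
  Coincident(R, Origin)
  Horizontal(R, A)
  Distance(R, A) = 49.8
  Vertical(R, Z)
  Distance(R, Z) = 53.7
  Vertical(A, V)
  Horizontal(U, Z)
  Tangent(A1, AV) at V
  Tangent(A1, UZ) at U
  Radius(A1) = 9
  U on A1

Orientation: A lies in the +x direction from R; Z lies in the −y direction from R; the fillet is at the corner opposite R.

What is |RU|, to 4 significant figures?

67.44

The virtual corner opposite R is at (49.80, -53.70). A1 meets AV tangentially, so JV is at right angles to AV and tangency of A1 to UZ means the radius JU is perpendicular to UZ, with radius 9.0, so the center J sits 9.0 in from both sides at J = (40.80, -44.70). That places the tangent points at V = (49.80, -44.70) on AV and U = (40.80, -53.70) on UZ. Then |RU| = |U − R| = 67.44.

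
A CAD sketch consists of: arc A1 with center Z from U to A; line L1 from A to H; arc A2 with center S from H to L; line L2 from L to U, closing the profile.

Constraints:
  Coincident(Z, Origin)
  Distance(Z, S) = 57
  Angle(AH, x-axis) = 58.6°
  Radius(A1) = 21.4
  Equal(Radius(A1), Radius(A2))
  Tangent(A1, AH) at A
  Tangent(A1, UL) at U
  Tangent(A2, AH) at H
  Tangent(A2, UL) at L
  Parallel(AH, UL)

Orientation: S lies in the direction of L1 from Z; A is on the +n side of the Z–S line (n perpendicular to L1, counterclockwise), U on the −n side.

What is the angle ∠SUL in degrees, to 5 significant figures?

20.578°

Tangency of A1 to both parallel lines with radius 21.4 puts A and U at Z ± 21.4·n: A = (-18.266, 11.150), U = (18.266, -11.150). Equal radii place H and L the same way about S: H = S + 21.4·n = (11.432, 59.802), L = S − 21.4·n = (47.964, 37.503). Then cos ∠SUL = US·UL / (|US||UL|), giving 20.578°.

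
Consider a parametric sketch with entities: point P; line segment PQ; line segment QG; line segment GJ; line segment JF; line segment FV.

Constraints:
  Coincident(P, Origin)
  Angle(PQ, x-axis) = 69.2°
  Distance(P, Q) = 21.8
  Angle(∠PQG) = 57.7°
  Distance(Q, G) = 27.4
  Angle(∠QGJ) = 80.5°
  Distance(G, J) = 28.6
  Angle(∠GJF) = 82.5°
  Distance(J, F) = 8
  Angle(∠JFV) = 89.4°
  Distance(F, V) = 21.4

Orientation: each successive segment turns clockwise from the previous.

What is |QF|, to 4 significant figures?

29.92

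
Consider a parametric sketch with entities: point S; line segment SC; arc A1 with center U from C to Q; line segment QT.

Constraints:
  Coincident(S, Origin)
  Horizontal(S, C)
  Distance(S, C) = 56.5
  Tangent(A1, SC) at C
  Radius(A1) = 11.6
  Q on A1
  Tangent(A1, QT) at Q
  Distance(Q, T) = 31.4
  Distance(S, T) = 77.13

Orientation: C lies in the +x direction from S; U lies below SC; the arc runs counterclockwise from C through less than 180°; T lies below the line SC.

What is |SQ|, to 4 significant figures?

49.85

Checks: ∠(UC, CS) = 90.00° ✓; |UQ| = 11.60 ✓; ∠(UQ, QT) = 90.00° ✓; |QT| = 31.40 ✓; |ST| = 77.13 ✓.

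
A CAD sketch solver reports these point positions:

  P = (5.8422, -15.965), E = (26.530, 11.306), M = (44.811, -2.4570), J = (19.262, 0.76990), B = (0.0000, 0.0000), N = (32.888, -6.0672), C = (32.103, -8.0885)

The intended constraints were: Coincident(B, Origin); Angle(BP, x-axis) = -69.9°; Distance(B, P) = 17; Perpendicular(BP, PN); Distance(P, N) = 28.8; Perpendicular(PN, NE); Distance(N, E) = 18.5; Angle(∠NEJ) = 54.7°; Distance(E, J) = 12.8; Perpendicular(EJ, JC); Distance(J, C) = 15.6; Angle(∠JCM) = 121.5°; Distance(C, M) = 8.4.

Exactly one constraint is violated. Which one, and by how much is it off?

Distance(C, M) = 8.4 — off by 5.50.

B = (0.00, 0.00) ✓; BP at -69.90° ✓; |BP| = 17.00 ✓; ∠(BP, PN) = 90.00° ✓; |PN| = 28.80 ✓; ∠(PN, NE) = 90.00° ✓; |NE| = 18.50 ✓; ∠NEJ = 54.70° ✓; |EJ| = 12.80 ✓; ∠(EJ, JC) = 90.00° ✓; |JC| = 15.60 ✓; ∠JCM = 121.5° ✓; |CM| = 13.90 ✗.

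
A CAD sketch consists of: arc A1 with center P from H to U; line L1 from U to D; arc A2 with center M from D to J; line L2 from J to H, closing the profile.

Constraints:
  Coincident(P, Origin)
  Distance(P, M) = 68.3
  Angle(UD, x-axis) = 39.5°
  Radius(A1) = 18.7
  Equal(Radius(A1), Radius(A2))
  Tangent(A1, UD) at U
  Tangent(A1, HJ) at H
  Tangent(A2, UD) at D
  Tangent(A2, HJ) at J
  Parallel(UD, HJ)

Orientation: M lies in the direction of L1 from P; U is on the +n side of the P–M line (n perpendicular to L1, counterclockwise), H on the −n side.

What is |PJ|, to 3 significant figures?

70.8

The slot axis is L1's direction at 39.5°, so u = (cos 39.5°, sin 39.5°) = (0.772, 0.636) and n = (−sin 39.5°, cos 39.5°) = (-0.636, 0.772). P is at the origin and M lies 68.3 along u from P, so M = 68.3·u = (52.7, 43.4). Tangency of A1 to both parallel lines with radius 18.7 puts U and H at P ± 18.7·n: U = (-11.9, 14.4), H = (11.9, -14.4). Equal radii place D and J the same way about M: D = M + 18.7·n = (40.8, 57.9), J = M − 18.7·n = (64.6, 29.0). Then |PJ| = |J − P| = 70.8.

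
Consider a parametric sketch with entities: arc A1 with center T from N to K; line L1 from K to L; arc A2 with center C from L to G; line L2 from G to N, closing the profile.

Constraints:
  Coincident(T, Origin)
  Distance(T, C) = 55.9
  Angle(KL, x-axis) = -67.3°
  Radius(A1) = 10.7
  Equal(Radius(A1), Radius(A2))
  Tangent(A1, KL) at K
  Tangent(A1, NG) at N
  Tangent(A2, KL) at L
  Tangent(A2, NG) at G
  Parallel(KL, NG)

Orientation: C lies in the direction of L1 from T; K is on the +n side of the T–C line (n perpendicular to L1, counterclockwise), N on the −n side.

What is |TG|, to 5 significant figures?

56.915

Tangency of A1 to both parallel lines with radius 10.7 puts K and N at T ± 10.7·n: K = (9.8712, 4.1292), N = (-9.8712, -4.1292). Equal radii place L and G the same way about C: L = C + 10.7·n = (31.443, -47.441), G = C − 10.7·n = (11.701, -55.699). Then |TG| = |G − T| = 56.915.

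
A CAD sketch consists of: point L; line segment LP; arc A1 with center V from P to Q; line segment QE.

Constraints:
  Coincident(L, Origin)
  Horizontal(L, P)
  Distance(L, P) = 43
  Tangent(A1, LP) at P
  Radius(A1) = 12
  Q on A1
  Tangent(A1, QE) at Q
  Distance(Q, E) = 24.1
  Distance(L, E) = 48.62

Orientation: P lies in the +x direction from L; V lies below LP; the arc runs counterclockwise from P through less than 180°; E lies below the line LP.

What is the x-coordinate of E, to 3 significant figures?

32.0

Checks: |VQ| = 12.00 ✓; ∠(VQ, QE) = 90.00° ✓; |QE| = 24.10 ✓; |LE| = 48.62 ✓.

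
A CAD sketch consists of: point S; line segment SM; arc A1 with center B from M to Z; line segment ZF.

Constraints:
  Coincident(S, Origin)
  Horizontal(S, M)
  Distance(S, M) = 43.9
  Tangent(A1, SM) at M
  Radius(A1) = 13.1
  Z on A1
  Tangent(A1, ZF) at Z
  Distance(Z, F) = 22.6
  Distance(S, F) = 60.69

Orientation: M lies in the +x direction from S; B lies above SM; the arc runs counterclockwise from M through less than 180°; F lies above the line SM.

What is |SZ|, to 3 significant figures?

58.8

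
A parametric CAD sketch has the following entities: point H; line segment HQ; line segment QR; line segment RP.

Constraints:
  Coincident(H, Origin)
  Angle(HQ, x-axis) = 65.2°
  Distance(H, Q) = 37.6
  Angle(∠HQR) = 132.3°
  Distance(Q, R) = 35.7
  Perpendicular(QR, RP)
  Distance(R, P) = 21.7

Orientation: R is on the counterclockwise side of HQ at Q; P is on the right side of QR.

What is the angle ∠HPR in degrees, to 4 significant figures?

50.94°

∠HQR = 132.3°, so QR runs at 65.2° + (180° − 132.3°) = 112.9° from the x-axis; with |QR| = 35.7, R = Q + 35.7·(cos 112.9°, sin 112.9°) = (1.880, 67.02). The perpendicularity gives RP at right angles to QR; with |RP| = 21.7 on the right of QR, P = R + 21.7·(0.9212, 0.3891) = (21.87, 75.46). Then cos ∠HPR = PH·PR / (|PH||PR|), giving 50.94°.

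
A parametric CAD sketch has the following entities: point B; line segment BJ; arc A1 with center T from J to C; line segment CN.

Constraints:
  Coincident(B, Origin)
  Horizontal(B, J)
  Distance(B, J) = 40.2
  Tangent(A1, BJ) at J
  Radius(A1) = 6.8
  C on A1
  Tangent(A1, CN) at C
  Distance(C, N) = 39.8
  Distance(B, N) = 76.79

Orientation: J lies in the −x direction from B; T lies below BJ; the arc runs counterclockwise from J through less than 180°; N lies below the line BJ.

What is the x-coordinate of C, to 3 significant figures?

-45.9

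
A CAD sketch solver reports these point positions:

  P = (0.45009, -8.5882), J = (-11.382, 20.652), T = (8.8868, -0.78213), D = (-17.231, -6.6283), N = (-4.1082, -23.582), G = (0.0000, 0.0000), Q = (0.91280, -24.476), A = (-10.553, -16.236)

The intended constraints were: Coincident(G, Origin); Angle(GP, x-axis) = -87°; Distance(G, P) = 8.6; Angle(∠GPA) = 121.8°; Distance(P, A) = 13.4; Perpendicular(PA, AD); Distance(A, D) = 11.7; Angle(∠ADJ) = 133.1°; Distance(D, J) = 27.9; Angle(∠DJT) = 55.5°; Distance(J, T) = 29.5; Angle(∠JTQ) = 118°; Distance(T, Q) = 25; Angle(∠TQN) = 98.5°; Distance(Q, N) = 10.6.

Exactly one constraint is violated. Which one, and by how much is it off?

Distance(Q, N) = 10.6 — off by 5.50.

G = (0.00, 0.00) ✓; GP at -87.00° ✓; |GP| = 8.600 ✓; ∠GPA = 121.8° ✓; |PA| = 13.40 ✓; ∠(PA, AD) = 90.00° ✓; |AD| = 11.70 ✓; ∠ADJ = 133.1° ✓; |DJ| = 27.90 ✓; ∠DJT = 55.50° ✓; |JT| = 29.50 ✓; ∠JTQ = 118.0° ✓; |TQ| = 25.00 ✓; ∠TQN = 98.50° ✓; |QN| = 5.100 ✗.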